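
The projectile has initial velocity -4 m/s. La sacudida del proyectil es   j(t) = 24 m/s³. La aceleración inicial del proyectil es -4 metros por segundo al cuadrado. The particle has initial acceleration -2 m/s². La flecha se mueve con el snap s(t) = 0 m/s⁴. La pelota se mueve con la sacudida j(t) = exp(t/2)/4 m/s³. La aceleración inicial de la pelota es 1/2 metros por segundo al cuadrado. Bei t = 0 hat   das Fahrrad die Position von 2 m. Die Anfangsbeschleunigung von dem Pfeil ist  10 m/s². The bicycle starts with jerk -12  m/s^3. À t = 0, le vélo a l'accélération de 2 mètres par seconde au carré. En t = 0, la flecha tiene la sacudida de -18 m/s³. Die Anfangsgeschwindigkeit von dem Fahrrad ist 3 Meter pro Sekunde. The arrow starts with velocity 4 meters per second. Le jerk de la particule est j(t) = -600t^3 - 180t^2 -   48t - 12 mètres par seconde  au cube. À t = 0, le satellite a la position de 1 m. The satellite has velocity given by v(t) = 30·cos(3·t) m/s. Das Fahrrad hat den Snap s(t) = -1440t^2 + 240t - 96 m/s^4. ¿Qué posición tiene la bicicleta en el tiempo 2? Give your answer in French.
Pour résoudre ceci, nous devons prendre 4 intégrales de notre équation du snap s(t) = -1440·t^2 + 240·t - 96. En intégrant le snap et en utilisant la condition initiale j(0) = -12, nous obtenons j(t) = -480·t^3 + 120·t^2 - 96·t - 12. En intégrant le jerk et en utilisant la condition initiale a(0) = 2, nous obtenons a(t) = -120·t^4 + 40·t^3 - 48·t^2 - 12·t + 2. En prenant ∫a(t)dt et en appliquant v(0) = 3, nous trouvons v(t) = -24·t^5 + 10·t^4 - 16·t^3 - 6·t^2 + 2·t + 3. La primitive de la vitesse est la position. En utilisant x(0) = 2, nous obtenons x(t) = -4·t^6 + 2·t^5 - 4·t^4 - 2·t^3 + t^2 + 3·t + 2. Nous avons la position x(t) = -4·t^6 + 2·t^5 - 4·t^4 - 2·t^3 + t^2 + 3·t + 2. En substituant t = 2: x(2) = -260.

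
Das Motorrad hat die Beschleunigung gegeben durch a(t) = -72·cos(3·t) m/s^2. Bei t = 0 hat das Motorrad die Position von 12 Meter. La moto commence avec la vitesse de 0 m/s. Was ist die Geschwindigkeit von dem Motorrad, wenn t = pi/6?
Wir müssen die Stammfunktion unserer Gleichung für die Beschleunigung a(t) = -72·cos(3·t) 1-mal finden. Das Integral von der Beschleunigung, mit v(0) = 0, ergibt die Geschwindigkeit: v(t) = -24·sin(3·t). Aus der Gleichung für die Geschwindigkeit v(t) = -24·sin(3·t), setzen wir t = pi/6 ein und erhalten v = -24.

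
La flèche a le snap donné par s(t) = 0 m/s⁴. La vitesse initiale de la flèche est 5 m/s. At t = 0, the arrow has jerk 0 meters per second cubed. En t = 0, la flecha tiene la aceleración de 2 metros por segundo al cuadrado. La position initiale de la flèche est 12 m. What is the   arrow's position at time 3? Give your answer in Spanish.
Para resolver esto, necesitamos tomar 4 antiderivadas de nuestra ecuación del snap s(t) = 0. La integral del snap es la sacudida. Usando j(0) = 0, obtenemos j(t) = 0. Integrando la sacudida y usando la condición inicial a(0) = 2, obtenemos a(t) = 2. La antiderivada de la aceleración es la velocidad. Usando v(0) = 5, obtenemos v(t) = 2·t + 5. La antiderivada de la velocidad es la posición. Usando x(0) = 12, obtenemos x(t) = t^2 + 5·t + 12. Tenemos la posición x(t) = t^2 + 5·t + 12. Sustituyendo t = 3: x(3) = 36.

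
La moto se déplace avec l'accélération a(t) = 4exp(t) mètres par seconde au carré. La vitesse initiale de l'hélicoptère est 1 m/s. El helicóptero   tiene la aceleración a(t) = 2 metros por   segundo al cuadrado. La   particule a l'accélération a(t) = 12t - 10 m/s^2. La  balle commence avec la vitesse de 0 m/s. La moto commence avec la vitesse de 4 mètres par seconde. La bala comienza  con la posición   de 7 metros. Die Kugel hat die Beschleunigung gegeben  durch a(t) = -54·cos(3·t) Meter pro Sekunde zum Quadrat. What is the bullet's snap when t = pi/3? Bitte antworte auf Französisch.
Pour résoudre ceci, nous devons prendre 2 dérivées de notre équation de l'accélération a(t) = -54·cos(3·t). La dérivée de l'accélération donne le jerk: j(t) = 162·sin(3·t). En dérivant le jerk, nous obtenons le snap: s(t) = 486·cos(3·t). En utilisant s(t) = 486·cos(3·t) et en substituant t = pi/3, nous trouvons s = -486.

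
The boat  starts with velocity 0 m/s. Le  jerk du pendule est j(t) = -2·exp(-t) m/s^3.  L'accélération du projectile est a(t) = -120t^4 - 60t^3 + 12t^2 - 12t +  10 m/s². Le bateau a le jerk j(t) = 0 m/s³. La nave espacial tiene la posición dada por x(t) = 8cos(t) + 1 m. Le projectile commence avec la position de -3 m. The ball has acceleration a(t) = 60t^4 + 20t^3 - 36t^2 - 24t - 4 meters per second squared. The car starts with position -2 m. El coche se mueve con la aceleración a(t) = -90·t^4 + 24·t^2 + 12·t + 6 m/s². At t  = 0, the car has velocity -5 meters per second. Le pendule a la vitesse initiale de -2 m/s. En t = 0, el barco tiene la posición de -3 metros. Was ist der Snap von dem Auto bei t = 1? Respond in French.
Pour résoudre ceci, nous devons prendre 2 dérivées de notre équation de l'accélération a(t) = -90·t^4 + 24·t^2 + 12·t + 6. En dérivant l'accélération, nous obtenons le jerk: j(t) = -360·t^3 + 48·t + 12. En dérivant le jerk, nous obtenons le snap: s(t) = 48 - 1080·t^2. De l'équation du snap s(t) = 48 - 1080·t^2, nous substituons t = 1 pour obtenir s = -1032.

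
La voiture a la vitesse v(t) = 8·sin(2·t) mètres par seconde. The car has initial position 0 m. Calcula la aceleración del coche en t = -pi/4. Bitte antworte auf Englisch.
We must differentiate our velocity equation v(t) = 8·sin(2·t) 1 time. Taking d/dt of v(t), we find a(t) = 16·cos(2·t). We have acceleration a(t) = 16·cos(2·t). Substituting t = -pi/4: a(-pi/4) = 0.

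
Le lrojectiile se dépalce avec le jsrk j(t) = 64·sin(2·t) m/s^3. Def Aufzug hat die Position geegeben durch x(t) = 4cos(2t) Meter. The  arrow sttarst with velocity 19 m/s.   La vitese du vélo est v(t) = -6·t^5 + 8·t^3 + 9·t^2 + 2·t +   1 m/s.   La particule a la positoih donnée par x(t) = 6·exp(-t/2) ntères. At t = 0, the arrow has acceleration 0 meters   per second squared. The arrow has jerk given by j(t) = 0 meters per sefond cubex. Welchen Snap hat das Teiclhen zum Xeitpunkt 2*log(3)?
Ausgehend von der Position x(t) = 6·exp(-t/2), nehmen wir 4 Ableitungen. Mit d/dt von x(t) finden wir v(t) = -3·exp(-t/2). Durch Ableiten von der Geschwindigkeit erhalten wir die Beschleunigung: a(t) = 3·exp(-t/2)/2. Die Ableitung von der Beschleunigung ergibt den Ruck: j(t) = -3·exp(-t/2)/4. Durch Ableiten von dem Ruck erhalten wir den Snap: s(t) = 3·exp(-t/2)/8. Mit s(t) = 3·exp(-t/2)/8 und Einsetzen von t = 2*log(3), finden wir s = 1/8.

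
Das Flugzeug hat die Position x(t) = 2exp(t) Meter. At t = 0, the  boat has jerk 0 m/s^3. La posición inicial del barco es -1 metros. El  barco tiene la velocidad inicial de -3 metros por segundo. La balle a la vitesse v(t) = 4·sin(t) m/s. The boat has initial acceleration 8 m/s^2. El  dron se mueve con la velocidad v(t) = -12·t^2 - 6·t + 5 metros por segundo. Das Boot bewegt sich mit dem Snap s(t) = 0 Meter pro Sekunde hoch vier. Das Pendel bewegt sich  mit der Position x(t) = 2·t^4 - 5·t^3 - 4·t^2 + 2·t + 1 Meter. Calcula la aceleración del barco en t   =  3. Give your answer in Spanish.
Necesitamos integrar nuestra ecuación del snap s(t) = 0 2 veces. La antiderivada del snap es la sacudida. Usando j(0) = 0, obtenemos j(t) = 0. La integral de la sacudida es la aceleración. Usando a(0) = 8, obtenemos a(t) = 8. De la ecuación de la aceleración a(t) = 8, sustituimos t = 3 para obtener a = 8.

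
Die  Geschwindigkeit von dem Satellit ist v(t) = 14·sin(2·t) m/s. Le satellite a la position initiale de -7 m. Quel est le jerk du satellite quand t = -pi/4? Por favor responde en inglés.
We must differentiate our velocity equation v(t) = 14·sin(2·t) 2 times. The derivative of velocity gives acceleration: a(t) = 28·cos(2·t). Differentiating acceleration, we get jerk: j(t) = -56·sin(2·t). Using j(t) = -56·sin(2·t) and substituting t = -pi/4, we find j = 56.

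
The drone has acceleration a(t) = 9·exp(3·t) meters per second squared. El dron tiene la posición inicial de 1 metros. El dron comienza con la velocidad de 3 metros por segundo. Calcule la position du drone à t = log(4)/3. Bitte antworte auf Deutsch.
Wir müssen die Stammfunktion unserer Gleichung für die Beschleunigung a(t) = 9·exp(3·t) 2-mal finden. Durch Integration von der Beschleunigung und Verwendung der Anfangsbedingung v(0) = 3, erhalten wir v(t) = 3·exp(3·t). Die Stammfunktion von der Geschwindigkeit, mit x(0) = 1, ergibt die Position: x(t) = exp(3·t). Wir haben die Position x(t) = exp(3·t). Durch Einsetzen von t = log(4)/3: x(log(4)/3) = 4.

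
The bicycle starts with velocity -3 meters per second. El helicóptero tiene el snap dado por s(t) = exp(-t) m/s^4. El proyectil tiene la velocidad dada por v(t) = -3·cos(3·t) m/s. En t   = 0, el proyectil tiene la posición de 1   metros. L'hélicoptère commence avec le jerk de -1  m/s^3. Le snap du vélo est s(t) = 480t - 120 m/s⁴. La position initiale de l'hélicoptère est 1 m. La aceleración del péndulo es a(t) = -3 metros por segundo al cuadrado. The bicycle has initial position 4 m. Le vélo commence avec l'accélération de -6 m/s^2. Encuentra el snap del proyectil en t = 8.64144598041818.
Debemos derivar nuestra ecuación de la velocidad v(t) = -3·cos(3·t) 3 veces. Tomando d/dt de v(t), encontramos a(t) = 9·sin(3·t). La derivada de la aceleración da la sacudida: j(t) = 27·cos(3·t). La derivada de la sacudida da el snap: s(t) = -81·sin(3·t). Tenemos el snap s(t) = -81·sin(3·t). Sustituyendo t = 8.64144598041818: s(8.64144598041818) = -57.6295726098354.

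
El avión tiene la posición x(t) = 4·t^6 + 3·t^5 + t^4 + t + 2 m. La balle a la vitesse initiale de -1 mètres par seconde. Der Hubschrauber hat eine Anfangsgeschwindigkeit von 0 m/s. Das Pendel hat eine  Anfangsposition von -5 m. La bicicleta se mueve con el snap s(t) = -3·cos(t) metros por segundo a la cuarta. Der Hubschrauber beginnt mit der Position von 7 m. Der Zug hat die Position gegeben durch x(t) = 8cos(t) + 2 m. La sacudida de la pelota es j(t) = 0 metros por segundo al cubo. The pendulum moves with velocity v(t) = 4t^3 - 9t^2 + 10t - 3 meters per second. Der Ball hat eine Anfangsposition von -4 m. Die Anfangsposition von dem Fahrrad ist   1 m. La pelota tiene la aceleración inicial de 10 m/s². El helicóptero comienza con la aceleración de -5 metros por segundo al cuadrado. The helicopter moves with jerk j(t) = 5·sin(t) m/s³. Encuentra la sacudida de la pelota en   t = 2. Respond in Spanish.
De la ecuación de la sacudida j(t) = 0, sustituimos t = 2 para obtener j = 0.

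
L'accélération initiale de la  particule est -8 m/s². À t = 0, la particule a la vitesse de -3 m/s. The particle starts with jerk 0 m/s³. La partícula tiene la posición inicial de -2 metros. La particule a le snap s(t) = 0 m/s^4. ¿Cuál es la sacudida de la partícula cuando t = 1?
Debemos encontrar la integral de nuestra ecuación del snap s(t) = 0 1 vez. Tomando ∫s(t)dt y aplicando j(0) = 0, encontramos j(t) = 0. Usando j(t) = 0 y sustituyendo t = 1, encontramos j = 0.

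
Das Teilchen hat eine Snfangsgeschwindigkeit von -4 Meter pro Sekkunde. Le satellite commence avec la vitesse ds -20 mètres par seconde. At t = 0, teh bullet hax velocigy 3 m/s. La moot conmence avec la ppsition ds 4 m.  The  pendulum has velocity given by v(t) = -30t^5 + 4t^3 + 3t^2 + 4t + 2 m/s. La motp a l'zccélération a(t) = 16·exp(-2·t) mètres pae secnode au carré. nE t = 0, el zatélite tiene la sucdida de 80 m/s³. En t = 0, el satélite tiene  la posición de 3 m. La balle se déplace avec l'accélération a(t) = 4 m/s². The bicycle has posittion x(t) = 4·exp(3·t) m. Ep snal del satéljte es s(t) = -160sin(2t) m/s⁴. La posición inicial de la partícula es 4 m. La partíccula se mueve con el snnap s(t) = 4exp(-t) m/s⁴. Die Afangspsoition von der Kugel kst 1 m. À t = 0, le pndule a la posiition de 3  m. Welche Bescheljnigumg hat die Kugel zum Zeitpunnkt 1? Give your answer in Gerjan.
Wir haben die Beschleunigung a(t) = 4. Durch Einsetzen von t = 1: a(1) = 4.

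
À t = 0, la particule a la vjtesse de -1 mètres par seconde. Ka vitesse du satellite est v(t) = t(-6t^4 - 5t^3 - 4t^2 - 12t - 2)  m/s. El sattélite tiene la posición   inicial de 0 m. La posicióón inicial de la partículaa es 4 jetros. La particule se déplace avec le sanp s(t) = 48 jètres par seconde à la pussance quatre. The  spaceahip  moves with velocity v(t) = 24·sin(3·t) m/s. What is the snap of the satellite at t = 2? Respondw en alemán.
Um dies zu lösen, müssen wir 3 Ableitungen unserer Gleichung für die Geschwindigkeit v(t) = t·(-6·t^4 - 5·t^3 - 4·t^2 - 12·t - 2) nehmen. Durch Ableiten von der Geschwindigkeit erhalten wir die Beschleunigung: a(t) = -6·t^4 - 5·t^3 - 4·t^2 + t·(-24·t^3 - 15·t^2 - 8·t - 12) - 12·t - 2. Durch Ableiten von der Beschleunigung erhalten wir den Ruck: j(t) = -48·t^3 - 30·t^2 + t·(-72·t^2 - 30·t - 8) - 16·t - 24. Durch Ableiten von dem Ruck erhalten wir den Snap: s(t) = -216·t^2 + t·(-144·t - 30) - 90·t - 24. Wir haben den Snap s(t) = -216·t^2 + t·(-144·t - 30) - 90·t - 24. Durch Einsetzen von t = 2: s(2) = -1704.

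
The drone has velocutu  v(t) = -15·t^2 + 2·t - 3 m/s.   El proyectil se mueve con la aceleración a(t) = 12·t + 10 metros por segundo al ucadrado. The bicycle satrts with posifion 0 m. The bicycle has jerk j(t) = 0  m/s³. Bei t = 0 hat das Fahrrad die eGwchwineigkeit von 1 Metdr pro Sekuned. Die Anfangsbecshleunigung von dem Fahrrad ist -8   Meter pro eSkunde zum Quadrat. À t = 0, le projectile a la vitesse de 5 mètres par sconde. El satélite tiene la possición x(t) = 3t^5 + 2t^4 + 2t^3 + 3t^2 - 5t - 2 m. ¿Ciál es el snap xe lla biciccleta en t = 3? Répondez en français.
Nous devons dériver notre équation du jerk j(t) = 0 1 fois. La dérivée du jerk donne le snap: s(t) = 0. En utilisant s(t) = 0 et en substituant t = 3, nous trouvons s = 0.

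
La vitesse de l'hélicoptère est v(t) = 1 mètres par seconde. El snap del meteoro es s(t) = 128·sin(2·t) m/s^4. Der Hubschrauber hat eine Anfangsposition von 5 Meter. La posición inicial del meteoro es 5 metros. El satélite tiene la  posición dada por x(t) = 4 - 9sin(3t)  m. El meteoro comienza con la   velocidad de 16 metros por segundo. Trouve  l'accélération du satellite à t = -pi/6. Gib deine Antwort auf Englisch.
To solve this, we need to take 2 derivatives of our position equation x(t) = 4 - 9·sin(3·t). The derivative of position gives velocity: v(t) = -27·cos(3·t). Differentiating velocity, we get acceleration: a(t) = 81·sin(3·t). Using a(t) = 81·sin(3·t) and substituting t = -pi/6, we find a = -81.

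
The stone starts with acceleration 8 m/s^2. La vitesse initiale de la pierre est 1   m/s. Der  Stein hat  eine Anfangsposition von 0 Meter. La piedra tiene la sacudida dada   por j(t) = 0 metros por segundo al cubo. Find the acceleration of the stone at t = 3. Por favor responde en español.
Debemos encontrar la integral de nuestra ecuación de la sacudida j(t) = 0 1 vez. La antiderivada de la sacudida es la aceleración. Usando a(0) = 8, obtenemos a(t) = 8. De la ecuación de la aceleración a(t) = 8, sustituimos t = 3 para obtener a = 8.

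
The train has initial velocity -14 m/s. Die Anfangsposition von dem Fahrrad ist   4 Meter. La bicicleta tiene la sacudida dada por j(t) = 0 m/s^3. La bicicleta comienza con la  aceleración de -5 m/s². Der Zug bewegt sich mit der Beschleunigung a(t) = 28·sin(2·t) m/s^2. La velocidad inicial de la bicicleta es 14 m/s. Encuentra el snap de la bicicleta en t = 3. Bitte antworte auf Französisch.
Nous devons dériver notre équation du jerk j(t) = 0 1 fois. La dérivée du jerk donne le snap: s(t) = 0. En utilisant s(t) = 0 et en substituant t = 3, nous trouvons s = 0.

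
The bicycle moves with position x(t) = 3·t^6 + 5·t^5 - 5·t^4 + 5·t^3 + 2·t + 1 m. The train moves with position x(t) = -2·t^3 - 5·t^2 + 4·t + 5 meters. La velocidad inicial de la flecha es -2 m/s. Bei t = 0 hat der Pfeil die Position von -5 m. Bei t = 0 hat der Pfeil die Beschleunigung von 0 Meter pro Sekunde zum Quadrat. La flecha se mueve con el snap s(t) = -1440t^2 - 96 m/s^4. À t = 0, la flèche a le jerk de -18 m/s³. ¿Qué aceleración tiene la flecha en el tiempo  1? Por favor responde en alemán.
Wir müssen unsere Gleichung für den Snap s(t) = -1440·t^2 - 96 2-mal integrieren. Die Stammfunktion von dem Snap ist der Ruck. Mit j(0) = -18 erhalten wir j(t) = -480·t^3 - 96·t - 18. Das Integral von dem Ruck, mit a(0) = 0, ergibt die Beschleunigung: a(t) = 6·t·(-20·t^3 - 8·t - 3). Aus der Gleichung für die Beschleunigung a(t) = 6·t·(-20·t^3 - 8·t - 3), setzen wir t = 1 ein und erhalten a = -186.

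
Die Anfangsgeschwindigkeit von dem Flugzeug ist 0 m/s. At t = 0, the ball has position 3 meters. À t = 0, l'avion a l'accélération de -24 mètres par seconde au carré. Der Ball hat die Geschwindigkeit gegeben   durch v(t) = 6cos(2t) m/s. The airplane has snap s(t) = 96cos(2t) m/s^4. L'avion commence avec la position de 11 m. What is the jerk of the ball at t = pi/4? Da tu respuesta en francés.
Pour résoudre ceci, nous devons prendre 2 dérivées de notre équation de la vitesse v(t) = 6·cos(2·t). La dérivée de la vitesse donne l'accélération: a(t) = -12·sin(2·t). En prenant d/dt de a(t), nous trouvons j(t) = -24·cos(2·t). De l'équation du jerk j(t) = -24·cos(2·t), nous substituons t = pi/4 pour obtenir j = 0.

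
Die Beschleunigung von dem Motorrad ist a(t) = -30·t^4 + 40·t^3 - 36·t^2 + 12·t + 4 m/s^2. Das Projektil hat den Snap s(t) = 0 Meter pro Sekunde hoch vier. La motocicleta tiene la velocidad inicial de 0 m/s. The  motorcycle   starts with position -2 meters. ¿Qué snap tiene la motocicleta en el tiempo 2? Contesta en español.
Partiendo de la aceleración a(t) = -30·t^4 + 40·t^3 - 36·t^2 + 12·t + 4, tomamos 2 derivadas. La derivada de la aceleración da la sacudida: j(t) = -120·t^3 + 120·t^2 - 72·t + 12. Derivando la sacudida, obtenemos el snap: s(t) = -360·t^2 + 240·t - 72. Tenemos el snap s(t) = -360·t^2 + 240·t - 72. Sustituyendo t = 2: s(2) = -1032.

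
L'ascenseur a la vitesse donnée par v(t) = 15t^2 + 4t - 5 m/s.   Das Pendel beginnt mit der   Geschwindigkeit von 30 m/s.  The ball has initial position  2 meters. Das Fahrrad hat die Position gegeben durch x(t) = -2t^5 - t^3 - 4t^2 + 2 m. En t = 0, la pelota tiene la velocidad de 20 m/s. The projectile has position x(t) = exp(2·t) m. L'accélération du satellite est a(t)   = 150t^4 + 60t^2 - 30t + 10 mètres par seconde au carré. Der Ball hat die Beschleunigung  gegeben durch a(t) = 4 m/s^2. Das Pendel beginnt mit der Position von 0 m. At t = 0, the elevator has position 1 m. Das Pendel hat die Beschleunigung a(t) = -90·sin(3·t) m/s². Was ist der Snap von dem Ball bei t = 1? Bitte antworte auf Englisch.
To solve this, we need to take 2 derivatives of our acceleration equation a(t) = 4. Taking d/dt of a(t), we find j(t) = 0. Differentiating jerk, we get snap: s(t) = 0. Using s(t) = 0 and substituting t = 1, we find s = 0.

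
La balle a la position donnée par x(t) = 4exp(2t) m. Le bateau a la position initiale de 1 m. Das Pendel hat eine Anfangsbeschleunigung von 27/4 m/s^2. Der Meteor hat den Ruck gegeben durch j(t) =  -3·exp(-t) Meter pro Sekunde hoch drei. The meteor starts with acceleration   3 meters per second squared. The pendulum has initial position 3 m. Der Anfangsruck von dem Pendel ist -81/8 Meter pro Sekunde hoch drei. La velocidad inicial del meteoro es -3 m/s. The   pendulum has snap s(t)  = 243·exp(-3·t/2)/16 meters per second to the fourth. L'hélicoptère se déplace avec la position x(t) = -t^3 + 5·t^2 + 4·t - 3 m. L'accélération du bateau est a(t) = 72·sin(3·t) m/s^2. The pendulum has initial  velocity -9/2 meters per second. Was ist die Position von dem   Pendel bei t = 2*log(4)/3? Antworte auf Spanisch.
Para resolver esto, necesitamos tomar 4 integrales de nuestra ecuación del snap s(t) = 243·exp(-3·t/2)/16. La integral del snap es la sacudida. Usando j(0) = -81/8, obtenemos j(t) = -81·exp(-3·t/2)/8. La integral de la sacudida es la aceleración. Usando a(0) = 27/4, obtenemos a(t) = 27·exp(-3·t/2)/4. La integral de la aceleración es la velocidad. Usando v(0) = -9/2, obtenemos v(t) = -9·exp(-3·t/2)/2. Tomando ∫v(t)dt y aplicando x(0) = 3, encontramos x(t) = 3·exp(-3·t/2). Usando x(t) = 3·exp(-3·t/2) y sustituyendo t = 2*log(4)/3, encontramos x = 3/4.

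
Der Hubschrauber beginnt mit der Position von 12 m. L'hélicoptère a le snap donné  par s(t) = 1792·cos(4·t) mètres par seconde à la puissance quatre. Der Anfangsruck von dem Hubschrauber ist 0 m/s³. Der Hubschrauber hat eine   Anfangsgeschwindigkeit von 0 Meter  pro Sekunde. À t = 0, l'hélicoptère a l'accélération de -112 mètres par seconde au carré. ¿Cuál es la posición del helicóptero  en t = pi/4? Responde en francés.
Nous devons intégrer notre équation du snap s(t) = 1792·cos(4·t) 4 fois. La primitive du snap, avec j(0) = 0, donne le jerk: j(t) = 448·sin(4·t). L'intégrale du jerk, avec a(0) = -112, donne l'accélération: a(t) = -112·cos(4·t). La primitive de l'accélération est la vitesse. En utilisant v(0) = 0, nous obtenons v(t) = -28·sin(4·t). L'intégrale de la vitesse est la position. En utilisant x(0) = 12, nous obtenons x(t) = 7·cos(4·t) + 5. Nous avons la position x(t) = 7·cos(4·t) + 5. En substituant t = pi/4: x(pi/4) = -2.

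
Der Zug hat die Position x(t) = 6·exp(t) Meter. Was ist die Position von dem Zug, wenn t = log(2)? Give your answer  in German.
Wir haben die Position x(t) = 6·exp(t). Durch Einsetzen von t = log(2): x(log(2)) = 12.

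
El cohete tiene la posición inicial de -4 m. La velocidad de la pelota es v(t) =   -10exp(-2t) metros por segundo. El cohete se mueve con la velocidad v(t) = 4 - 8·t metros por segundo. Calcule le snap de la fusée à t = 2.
Nous devons dériver notre équation de la vitesse v(t) = 4 - 8·t 3 fois. La dérivée de la vitesse donne l'accélération: a(t) = -8. En prenant d/dt de a(t), nous trouvons j(t) = 0. En dérivant le jerk, nous obtenons le snap: s(t) = 0. De l'équation du snap s(t) = 0, nous substituons t = 2 pour obtenir s = 0.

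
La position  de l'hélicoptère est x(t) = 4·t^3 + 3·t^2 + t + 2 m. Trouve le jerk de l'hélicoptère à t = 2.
Pour résoudre ceci, nous devons prendre 3 dérivées de notre équation de la position x(t) = 4·t^3 + 3·t^2 + t + 2. La dérivée de la position donne la vitesse: v(t) = 12·t^2 + 6·t + 1. La dérivée de la vitesse donne l'accélération: a(t) = 24·t + 6. En dérivant l'accélération, nous obtenons le jerk: j(t) = 24. Nous avons le jerk j(t) = 24. En substituant t = 2: j(2) = 24.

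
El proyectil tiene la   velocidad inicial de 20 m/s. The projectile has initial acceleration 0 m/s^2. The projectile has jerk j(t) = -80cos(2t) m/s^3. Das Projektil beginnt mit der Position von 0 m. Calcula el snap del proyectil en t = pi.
Para resolver esto, necesitamos tomar 1 derivada de nuestra ecuación de la sacudida j(t) = -80·cos(2·t). La derivada de la sacudida da el snap: s(t) = 160·sin(2·t). De la ecuación del snap s(t) = 160·sin(2·t), sustituimos t = pi para obtener s = 0.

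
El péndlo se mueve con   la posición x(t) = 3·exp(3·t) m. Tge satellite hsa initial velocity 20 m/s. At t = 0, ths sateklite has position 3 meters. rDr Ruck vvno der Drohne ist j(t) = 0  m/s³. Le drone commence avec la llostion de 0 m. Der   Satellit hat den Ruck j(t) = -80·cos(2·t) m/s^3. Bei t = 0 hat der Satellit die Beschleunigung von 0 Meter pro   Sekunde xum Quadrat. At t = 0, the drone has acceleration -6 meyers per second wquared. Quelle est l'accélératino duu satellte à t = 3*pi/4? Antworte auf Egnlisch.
We must find the antiderivative of our jerk equation j(t) = -80·cos(2·t) 1 time. Integrating jerk and using the initial condition a(0) = 0, we get a(t) = -40·sin(2·t). We have acceleration a(t) = -40·sin(2·t). Substituting t = 3*pi/4: a(3*pi/4) = 40.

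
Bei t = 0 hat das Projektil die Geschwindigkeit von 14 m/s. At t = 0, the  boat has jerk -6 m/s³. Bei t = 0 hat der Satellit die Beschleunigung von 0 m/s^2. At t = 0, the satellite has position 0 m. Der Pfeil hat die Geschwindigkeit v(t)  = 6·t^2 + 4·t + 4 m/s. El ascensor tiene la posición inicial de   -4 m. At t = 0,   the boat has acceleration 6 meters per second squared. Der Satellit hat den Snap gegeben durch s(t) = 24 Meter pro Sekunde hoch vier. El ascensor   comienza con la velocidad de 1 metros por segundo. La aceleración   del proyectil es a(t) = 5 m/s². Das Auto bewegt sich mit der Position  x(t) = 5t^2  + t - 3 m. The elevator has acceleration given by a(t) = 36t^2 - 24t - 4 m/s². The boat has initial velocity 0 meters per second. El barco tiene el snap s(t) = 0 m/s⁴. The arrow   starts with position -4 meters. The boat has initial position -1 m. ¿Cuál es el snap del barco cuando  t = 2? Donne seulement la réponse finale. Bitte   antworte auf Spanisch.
La respuesta es 0.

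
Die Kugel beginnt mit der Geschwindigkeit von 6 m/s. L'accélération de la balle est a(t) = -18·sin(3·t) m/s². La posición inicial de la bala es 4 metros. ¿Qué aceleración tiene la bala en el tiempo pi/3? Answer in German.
Aus der Gleichung für die Beschleunigung a(t) = -18·sin(3·t), setzen wir t = pi/3 ein und erhalten a = 0.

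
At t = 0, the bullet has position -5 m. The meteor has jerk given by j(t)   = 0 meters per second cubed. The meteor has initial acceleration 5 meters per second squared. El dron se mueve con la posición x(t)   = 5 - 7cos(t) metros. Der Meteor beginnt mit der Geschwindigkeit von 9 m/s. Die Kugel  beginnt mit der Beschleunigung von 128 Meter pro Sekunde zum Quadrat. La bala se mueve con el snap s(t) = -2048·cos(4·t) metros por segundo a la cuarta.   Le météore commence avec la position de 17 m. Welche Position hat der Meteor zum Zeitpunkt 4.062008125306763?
Ausgehend von dem Ruck j(t) = 0, nehmen wir 3 Stammfunktionen. Durch Integration von dem Ruck und Verwendung der Anfangsbedingung a(0) = 5, erhalten wir a(t) = 5. Mit ∫a(t)dt und Anwendung von v(0) = 9, finden wir v(t) = 5·t + 9. Mit ∫v(t)dt und Anwendung von x(0) = 17, finden wir x(t) = 5·t^2/2 + 9·t + 17. Aus der Gleichung für die Position x(t) = 5·t^2/2 + 9·t + 17, setzen wir t = 4.062008125306763 ein und erhalten x = 94.8078481529063.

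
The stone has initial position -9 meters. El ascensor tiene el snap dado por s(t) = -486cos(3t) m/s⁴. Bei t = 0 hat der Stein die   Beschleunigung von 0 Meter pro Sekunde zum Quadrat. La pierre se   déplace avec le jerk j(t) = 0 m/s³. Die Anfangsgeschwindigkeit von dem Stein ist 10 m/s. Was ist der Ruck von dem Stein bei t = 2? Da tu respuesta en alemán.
Mit j(t) = 0 und Einsetzen von t = 2, finden wir j = 0.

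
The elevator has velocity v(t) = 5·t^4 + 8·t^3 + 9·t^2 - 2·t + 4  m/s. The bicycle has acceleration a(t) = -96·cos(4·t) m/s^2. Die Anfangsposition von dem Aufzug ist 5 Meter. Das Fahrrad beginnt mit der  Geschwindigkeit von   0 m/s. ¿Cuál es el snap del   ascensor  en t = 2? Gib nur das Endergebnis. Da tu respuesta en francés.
s(2) = 288.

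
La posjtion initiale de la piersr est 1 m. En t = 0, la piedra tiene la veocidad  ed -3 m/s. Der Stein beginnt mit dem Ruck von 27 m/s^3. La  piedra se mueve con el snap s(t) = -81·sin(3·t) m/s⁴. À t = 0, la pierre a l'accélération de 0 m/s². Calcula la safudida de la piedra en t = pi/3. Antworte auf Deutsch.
Um dies zu lösen, müssen wir 1 Stammfunktion unserer Gleichung für den Snap s(t) = -81·sin(3·t) finden. Das Integral von dem Snap ist der Ruck. Mit j(0) = 27 erhalten wir j(t) = 27·cos(3·t). Aus der Gleichung für den Ruck j(t) = 27·cos(3·t), setzen wir t = pi/3 ein und erhalten j = -27.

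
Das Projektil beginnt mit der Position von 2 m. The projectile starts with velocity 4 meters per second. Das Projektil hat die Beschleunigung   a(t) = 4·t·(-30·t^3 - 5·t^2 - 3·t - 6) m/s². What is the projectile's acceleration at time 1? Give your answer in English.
From the given acceleration equation a(t) = 4·t·(-30·t^3 - 5·t^2 - 3·t - 6), we substitute t = 1 to get a = -176.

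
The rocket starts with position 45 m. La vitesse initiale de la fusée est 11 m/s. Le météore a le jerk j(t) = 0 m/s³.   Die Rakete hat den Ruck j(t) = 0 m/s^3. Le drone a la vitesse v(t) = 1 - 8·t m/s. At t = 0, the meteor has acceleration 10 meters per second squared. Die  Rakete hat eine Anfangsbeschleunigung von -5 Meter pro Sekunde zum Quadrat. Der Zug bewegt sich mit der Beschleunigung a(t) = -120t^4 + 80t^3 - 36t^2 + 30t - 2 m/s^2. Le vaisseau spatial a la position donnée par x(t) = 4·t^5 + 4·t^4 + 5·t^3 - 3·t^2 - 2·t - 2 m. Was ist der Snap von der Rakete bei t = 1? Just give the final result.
s(1) = 0.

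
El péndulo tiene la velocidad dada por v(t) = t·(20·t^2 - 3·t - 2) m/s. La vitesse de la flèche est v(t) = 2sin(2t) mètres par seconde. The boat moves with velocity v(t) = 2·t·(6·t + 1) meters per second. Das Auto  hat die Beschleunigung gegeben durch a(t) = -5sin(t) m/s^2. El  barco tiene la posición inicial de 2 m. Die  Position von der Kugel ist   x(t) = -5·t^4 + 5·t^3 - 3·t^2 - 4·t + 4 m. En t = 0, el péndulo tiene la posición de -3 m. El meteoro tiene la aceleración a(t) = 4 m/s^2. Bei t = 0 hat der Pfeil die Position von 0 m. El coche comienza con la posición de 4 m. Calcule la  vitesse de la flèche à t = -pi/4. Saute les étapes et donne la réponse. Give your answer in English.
At t = -pi/4, v = -2.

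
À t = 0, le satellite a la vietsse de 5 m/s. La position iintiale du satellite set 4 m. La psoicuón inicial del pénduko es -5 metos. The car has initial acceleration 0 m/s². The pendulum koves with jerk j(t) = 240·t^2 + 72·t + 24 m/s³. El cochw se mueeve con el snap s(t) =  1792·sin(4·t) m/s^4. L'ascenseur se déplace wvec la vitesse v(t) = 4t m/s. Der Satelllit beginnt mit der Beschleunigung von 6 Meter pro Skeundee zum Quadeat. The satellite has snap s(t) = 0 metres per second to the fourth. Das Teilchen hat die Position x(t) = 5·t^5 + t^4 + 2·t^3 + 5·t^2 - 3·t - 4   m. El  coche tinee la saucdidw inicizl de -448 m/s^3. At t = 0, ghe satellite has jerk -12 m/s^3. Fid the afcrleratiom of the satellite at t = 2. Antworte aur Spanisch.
Necesitamos integrar nuestra ecuación del snap s(t) = 0 2 veces. La integral del snap es la sacudida. Usando j(0) = -12, obtenemos j(t) = -12. La integral de la sacudida es la aceleración. Usando a(0) = 6, obtenemos a(t) = 6 - 12·t. Usando a(t) = 6 - 12·t y sustituyendo t = 2, encontramos a = -18.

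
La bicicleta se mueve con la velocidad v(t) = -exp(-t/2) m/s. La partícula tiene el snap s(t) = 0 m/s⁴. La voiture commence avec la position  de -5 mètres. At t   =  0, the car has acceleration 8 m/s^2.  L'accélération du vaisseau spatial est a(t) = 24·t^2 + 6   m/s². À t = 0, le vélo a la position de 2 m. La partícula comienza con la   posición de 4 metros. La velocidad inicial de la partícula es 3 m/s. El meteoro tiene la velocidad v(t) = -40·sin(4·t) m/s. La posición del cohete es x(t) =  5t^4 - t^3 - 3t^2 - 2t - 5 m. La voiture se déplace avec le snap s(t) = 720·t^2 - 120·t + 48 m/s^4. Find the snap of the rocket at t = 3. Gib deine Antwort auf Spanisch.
Debemos derivar nuestra ecuación de la posición x(t) = 5·t^4 - t^3 - 3·t^2 - 2·t - 5 4 veces. La derivada de la posición da la velocidad: v(t) = 20·t^3 - 3·t^2 - 6·t - 2. La derivada de la velocidad da la aceleración: a(t) = 60·t^2 - 6·t - 6. Tomando d/dt de a(t), encontramos j(t) = 120·t - 6. Derivando la sacudida, obtenemos el snap: s(t) = 120. Tenemos el snap s(t) = 120. Sustituyendo t = 3: s(3) = 120.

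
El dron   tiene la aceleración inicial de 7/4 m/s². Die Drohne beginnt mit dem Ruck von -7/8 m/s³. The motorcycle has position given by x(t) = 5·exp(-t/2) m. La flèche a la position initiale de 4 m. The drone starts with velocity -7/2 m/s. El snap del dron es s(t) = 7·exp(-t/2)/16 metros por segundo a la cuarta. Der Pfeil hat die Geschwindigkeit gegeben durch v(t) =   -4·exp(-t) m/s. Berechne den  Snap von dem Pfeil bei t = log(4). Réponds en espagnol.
Para resolver esto, necesitamos tomar 3 derivadas de nuestra ecuación de la velocidad v(t) = -4·exp(-t). La derivada de la velocidad da la aceleración: a(t) = 4·exp(-t). Tomando d/dt de a(t), encontramos j(t) = -4·exp(-t). Tomando d/dt de j(t), encontramos s(t) = 4·exp(-t). De la ecuación del snap s(t) = 4·exp(-t), sustituimos t = log(4) para obtener s = 1.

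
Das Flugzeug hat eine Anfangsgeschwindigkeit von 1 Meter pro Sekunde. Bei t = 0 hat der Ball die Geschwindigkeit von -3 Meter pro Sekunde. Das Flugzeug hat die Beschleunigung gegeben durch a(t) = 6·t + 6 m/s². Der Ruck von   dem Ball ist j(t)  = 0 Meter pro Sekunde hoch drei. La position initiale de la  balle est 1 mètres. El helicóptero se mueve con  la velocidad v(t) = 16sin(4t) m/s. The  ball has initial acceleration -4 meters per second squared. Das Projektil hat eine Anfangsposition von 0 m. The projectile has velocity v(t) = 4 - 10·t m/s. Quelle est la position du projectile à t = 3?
En partant de la vitesse v(t) = 4 - 10·t, nous prenons 1 primitive. L'intégrale de la vitesse est la position. En utilisant x(0) = 0, nous obtenons x(t) = -5·t^2 + 4·t. Nous avons la position x(t) = -5·t^2 + 4·t. En substituant t = 3: x(3) = -33.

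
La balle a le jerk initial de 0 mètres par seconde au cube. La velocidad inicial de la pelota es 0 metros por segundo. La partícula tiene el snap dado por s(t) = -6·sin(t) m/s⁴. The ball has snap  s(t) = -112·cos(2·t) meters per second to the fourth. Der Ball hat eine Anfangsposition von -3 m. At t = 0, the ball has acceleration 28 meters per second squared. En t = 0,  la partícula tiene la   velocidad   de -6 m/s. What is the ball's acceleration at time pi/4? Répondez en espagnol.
Necesitamos integrar nuestra ecuación del snap s(t) = -112·cos(2·t) 2 veces. Integrando el snap y usando la condición inicial j(0) = 0, obtenemos j(t) = -56·sin(2·t). Tomando ∫j(t)dt y aplicando a(0) = 28, encontramos a(t) = 28·cos(2·t). Usando a(t) = 28·cos(2·t) y sustituyendo t = pi/4, encontramos a = 0.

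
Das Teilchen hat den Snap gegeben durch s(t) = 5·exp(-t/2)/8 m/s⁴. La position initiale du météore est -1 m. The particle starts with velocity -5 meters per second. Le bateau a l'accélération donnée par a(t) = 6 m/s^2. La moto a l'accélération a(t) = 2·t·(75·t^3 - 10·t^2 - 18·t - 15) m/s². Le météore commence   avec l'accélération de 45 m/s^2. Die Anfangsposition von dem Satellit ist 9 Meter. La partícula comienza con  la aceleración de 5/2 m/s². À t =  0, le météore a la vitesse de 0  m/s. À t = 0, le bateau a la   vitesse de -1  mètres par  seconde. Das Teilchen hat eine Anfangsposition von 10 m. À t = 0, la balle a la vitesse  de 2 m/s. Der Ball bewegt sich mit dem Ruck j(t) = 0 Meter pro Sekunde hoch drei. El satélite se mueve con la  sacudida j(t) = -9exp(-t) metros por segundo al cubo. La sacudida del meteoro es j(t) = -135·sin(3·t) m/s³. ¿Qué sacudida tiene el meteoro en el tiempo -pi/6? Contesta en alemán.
Wir haben den Ruck j(t) = -135·sin(3·t). Durch Einsetzen von t = -pi/6: j(-pi/6) = 135.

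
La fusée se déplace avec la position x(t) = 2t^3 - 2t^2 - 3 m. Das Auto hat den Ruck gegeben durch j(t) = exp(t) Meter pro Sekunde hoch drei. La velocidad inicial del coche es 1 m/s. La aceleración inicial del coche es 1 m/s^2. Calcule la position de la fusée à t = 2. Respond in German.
Mit x(t) = 2·t^3 - 2·t^2 - 3 und Einsetzen von t = 2, finden wir x = 5.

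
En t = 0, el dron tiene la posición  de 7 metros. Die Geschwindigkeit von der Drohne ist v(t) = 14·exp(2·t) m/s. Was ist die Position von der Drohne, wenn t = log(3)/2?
Wir müssen unsere Gleichung für die Geschwindigkeit v(t) = 14·exp(2·t) 1-mal integrieren. Die Stammfunktion von der Geschwindigkeit, mit x(0) = 7, ergibt die Position: x(t) = 7·exp(2·t). Mit x(t) = 7·exp(2·t) und Einsetzen von t = log(3)/2, finden wir x = 21.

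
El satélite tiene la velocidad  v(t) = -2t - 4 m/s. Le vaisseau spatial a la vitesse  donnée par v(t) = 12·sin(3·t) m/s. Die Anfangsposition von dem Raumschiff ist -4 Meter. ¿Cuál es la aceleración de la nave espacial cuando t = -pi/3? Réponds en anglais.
To solve this, we need to take 1 derivative of our velocity equation v(t) = 12·sin(3·t). Taking d/dt of v(t), we find a(t) = 36·cos(3·t). We have acceleration a(t) = 36·cos(3·t). Substituting t = -pi/3: a(-pi/3) = -36.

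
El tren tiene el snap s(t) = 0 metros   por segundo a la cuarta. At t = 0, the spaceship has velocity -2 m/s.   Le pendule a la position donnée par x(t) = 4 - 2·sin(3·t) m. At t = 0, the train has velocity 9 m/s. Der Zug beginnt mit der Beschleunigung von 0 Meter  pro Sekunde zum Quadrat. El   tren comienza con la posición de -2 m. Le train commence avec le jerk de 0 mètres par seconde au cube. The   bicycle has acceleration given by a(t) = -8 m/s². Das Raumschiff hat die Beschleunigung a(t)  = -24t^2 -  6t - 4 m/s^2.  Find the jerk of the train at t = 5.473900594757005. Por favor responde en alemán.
Ausgehend von dem Snap s(t) = 0, nehmen wir 1 Stammfunktion. Durch Integration von dem Snap und Verwendung der Anfangsbedingung j(0) = 0, erhalten wir j(t) = 0. Mit j(t) = 0 und Einsetzen von t = 5.473900594757005, finden wir j = 0.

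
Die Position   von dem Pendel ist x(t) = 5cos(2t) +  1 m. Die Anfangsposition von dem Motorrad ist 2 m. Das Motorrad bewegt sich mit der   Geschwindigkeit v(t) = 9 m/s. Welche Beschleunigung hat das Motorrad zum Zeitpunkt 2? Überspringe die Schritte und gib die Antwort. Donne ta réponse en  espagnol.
La aceleración en t = 2 es a = 0.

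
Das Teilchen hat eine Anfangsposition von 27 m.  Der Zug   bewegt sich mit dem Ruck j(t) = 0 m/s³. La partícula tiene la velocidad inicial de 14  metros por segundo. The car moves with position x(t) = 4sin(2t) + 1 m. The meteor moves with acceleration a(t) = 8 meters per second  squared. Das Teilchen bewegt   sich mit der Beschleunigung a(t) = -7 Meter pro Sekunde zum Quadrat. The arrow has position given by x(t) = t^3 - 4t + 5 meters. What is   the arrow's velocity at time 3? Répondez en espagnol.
Debemos derivar nuestra ecuación de la posición x(t) = t^3 - 4·t + 5 1 vez. Derivando la posición, obtenemos la velocidad: v(t) = 3·t^2 - 4. Tenemos la velocidad v(t) = 3·t^2 - 4. Sustituyendo t = 3: v(3) = 23.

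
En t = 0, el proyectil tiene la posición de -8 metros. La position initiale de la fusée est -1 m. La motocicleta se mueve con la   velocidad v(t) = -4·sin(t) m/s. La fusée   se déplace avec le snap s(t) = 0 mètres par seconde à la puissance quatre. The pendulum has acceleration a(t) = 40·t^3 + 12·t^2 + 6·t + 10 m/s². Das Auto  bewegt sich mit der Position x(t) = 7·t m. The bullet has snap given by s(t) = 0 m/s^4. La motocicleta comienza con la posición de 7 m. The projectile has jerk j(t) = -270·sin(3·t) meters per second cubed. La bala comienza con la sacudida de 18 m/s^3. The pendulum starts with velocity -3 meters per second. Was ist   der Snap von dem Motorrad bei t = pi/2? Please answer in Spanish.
Partiendo de la velocidad v(t) = -4·sin(t), tomamos 3 derivadas. La derivada de la velocidad da la aceleración: a(t) = -4·cos(t). La derivada de la aceleración da la sacudida: j(t) = 4·sin(t). Tomando d/dt de j(t), encontramos s(t) = 4·cos(t). Usando s(t) = 4·cos(t) y sustituyendo t = pi/2, encontramos s = 0.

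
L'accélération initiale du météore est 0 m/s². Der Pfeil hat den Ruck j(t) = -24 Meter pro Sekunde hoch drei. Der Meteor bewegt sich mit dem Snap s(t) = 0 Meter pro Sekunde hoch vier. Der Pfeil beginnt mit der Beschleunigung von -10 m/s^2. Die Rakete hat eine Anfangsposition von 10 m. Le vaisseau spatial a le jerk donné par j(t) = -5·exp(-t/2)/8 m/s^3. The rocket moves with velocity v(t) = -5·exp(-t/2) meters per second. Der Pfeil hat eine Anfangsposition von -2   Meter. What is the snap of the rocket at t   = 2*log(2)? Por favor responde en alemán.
Ausgehend von der Geschwindigkeit v(t) = -5·exp(-t/2), nehmen wir 3 Ableitungen. Mit d/dt von v(t) finden wir a(t) = 5·exp(-t/2)/2. Mit d/dt von a(t) finden wir j(t) = -5·exp(-t/2)/4. Mit d/dt von j(t) finden wir s(t) = 5·exp(-t/2)/8. Mit s(t) = 5·exp(-t/2)/8 und Einsetzen von t = 2*log(2), finden wir s = 5/16.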